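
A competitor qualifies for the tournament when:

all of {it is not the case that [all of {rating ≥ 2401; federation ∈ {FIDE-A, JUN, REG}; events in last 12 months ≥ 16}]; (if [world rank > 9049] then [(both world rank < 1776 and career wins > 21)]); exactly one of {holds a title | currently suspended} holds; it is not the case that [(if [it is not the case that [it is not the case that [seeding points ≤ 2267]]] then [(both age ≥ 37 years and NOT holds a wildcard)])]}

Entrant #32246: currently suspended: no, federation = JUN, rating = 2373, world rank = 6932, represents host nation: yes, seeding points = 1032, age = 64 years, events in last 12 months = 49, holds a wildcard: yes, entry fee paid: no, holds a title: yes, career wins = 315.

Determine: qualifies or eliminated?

Atomic conditions:
  rating ≥ 2401: 2373 ≥ 2401 is false
  federation ∈ {FIDE-A, JUN, REG}: JUN is in the set → true
  events in last 12 months ≥ 16: 49 ≥ 16 is true
  world rank > 9049: 6932 > 9049 is false
  world rank < 1776: 6932 < 1776 is false
  career wins > 21: 315 > 21 is true
  holds a title: yes → true
  currently suspended: no → false
  seeding points ≤ 2267: 1032 ≤ 2267 is true
  age ≥ 37 years: 64 ≥ 37 is true
  NOT holds a wildcard: yes → false
Combine:
[1.1] false AND true AND true = false
[1] NOT false = true
[2.2] false AND true = false
[2] false → false (antecedent false ⇒ implication holds) = true
[3] exactly-one(true, false) = true
[4.1.1.1] NOT true = false
[4.1.1] NOT false = true
[4.1.2] true AND false = false
[4.1] true → false = false
[4] NOT false = true
[root] true AND true AND true AND true = true
Overall: true → qualifies

Qualifies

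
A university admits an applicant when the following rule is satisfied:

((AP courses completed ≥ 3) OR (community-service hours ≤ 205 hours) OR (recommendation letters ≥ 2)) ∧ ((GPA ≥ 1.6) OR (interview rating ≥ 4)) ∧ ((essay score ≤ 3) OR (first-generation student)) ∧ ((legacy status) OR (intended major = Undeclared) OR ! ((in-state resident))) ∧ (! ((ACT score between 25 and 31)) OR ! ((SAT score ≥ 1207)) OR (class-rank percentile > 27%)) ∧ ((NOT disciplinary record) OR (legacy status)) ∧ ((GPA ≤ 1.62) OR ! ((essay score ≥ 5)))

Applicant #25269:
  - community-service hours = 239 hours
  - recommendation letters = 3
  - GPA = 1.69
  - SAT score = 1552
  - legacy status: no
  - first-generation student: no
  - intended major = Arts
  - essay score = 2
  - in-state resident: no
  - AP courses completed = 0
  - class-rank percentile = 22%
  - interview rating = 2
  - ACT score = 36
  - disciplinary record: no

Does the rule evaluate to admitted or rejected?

Admitted

Atomic conditions:
  AP courses completed ≥ 3: 0 ≥ 3 is false
  community-service hours ≤ 205 hours: 239 ≤ 205 is false
  recommendation letters ≥ 2: 3 ≥ 2 is true
  GPA ≥ 1.6: 1.69 ≥ 1.6 is true
  interview rating ≥ 4: 2 ≥ 4 is false
  essay score ≤ 3: 2 ≤ 3 is true
  first-generation student: no → false
  legacy status: no → false
  intended major = Undeclared: Arts == Undeclared is false
  in-state resident: no → false
  ACT score between 25 and 31: 36 in [25, 31] is false
  SAT score ≥ 1207: 1552 ≥ 1207 is true
  class-rank percentile > 27%: 22 > 27 is false
  NOT disciplinary record: no → true
  GPA ≤ 1.62: 1.69 ≤ 1.62 is false
  essay score ≥ 5: 2 ≥ 5 is false
Combine:
[1] false OR false OR true = true
[2] true OR false = true
[3] true OR false = true
[4.3] NOT false = true
[4] false OR false OR true = true
[5.1] NOT false = true
[5.2] NOT true = false
[5] true OR false OR false = true
[6] true OR false = true
[7.2] NOT false = true
[7] false OR true = true
[root] true AND true AND true AND true AND true AND true AND true = true
Overall: true → admitted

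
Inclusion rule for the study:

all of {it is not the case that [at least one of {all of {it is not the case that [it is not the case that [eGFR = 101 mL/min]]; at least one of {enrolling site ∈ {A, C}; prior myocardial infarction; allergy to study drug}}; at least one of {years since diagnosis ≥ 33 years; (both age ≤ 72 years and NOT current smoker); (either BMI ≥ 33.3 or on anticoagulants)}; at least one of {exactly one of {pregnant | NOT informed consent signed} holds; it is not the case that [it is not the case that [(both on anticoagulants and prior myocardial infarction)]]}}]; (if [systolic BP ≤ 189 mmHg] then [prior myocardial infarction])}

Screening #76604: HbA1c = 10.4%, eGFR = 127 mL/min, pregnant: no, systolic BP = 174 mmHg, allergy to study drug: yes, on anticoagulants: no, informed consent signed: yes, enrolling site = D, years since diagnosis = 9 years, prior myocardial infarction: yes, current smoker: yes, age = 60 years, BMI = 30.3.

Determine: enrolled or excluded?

Atomic conditions:
  eGFR = 101 mL/min: 127 == 101 is false
  enrolling site ∈ {A, C}: D is not in the set → false
  prior myocardial infarction: yes → true
  allergy to study drug: yes → true
  years since diagnosis ≥ 33 years: 9 ≥ 33 is false
  age ≤ 72 years: 60 ≤ 72 is true
  NOT current smoker: yes → false
  BMI ≥ 33.3: 30.3 ≥ 33.3 is false
  on anticoagulants: no → false
  pregnant: no → false
  NOT informed consent signed: yes → false
  systolic BP ≤ 189 mmHg: 174 ≤ 189 is true
Combine:
[1.1.1.1.1] NOT false = true
[1.1.1.1] NOT true = false
[1.1.1.2] false OR true OR true = true
[1.1.1] false AND true = false
[1.1.2.2] true AND false = false
[1.1.2.3] false OR false = false
[1.1.2] false OR false OR false = false
[1.1.3.1] exactly-one(false, false) = false
[1.1.3.2.1.1] false AND true = false
[1.1.3.2.1] NOT false = true
[1.1.3.2] NOT true = false
[1.1.3] false OR false = false
[1.1] false OR false OR false = false
[1] NOT false = true
[2] true → true = true
[root] true AND true = true
Overall: true → enrolled

Enrolled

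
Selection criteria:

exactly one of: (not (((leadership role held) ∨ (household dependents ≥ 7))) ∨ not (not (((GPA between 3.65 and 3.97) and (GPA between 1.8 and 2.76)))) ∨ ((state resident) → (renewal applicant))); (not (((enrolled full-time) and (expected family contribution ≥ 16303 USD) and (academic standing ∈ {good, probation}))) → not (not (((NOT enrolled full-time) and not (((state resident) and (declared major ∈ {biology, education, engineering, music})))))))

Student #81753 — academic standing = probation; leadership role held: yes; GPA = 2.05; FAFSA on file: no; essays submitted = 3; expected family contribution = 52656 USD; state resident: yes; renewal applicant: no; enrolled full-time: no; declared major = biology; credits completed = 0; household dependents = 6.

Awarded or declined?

Declined

Atomic conditions:
  leadership role held: yes → true
  household dependents ≥ 7: 6 ≥ 7 is false
  GPA between 3.65 and 3.97: 2.05 in [3.65, 3.97] is false
  GPA between 1.8 and 2.76: 2.05 in [1.8, 2.76] is true
  state resident: yes → true
  renewal applicant: no → false
  enrolled full-time: no → false
  expected family contribution ≥ 16303 USD: 52656 ≥ 16303 is true
  academic standing ∈ {good, probation}: probation is in the set → true
  NOT enrolled full-time: no → true
  declared major ∈ {biology, education, engineering, music}: biology is in the set → true
Combine:
[1.1.1] true OR false = true
[1.1] NOT true = false
[1.2.1.1] false AND true = false
[1.2.1] NOT false = true
[1.2] NOT true = false
[1.3] true → false = false
[1] false OR false OR false = false
[2.1.1] false AND true AND true = false
[2.1] NOT false = true
[2.2.1.1.2.1] true AND true = true
[2.2.1.1.2] NOT true = false
[2.2.1.1] true AND false = false
[2.2.1] NOT false = true
[2.2] NOT true = false
[2] true → false = false
[root] exactly-one(false, false) = false
Overall: false → declined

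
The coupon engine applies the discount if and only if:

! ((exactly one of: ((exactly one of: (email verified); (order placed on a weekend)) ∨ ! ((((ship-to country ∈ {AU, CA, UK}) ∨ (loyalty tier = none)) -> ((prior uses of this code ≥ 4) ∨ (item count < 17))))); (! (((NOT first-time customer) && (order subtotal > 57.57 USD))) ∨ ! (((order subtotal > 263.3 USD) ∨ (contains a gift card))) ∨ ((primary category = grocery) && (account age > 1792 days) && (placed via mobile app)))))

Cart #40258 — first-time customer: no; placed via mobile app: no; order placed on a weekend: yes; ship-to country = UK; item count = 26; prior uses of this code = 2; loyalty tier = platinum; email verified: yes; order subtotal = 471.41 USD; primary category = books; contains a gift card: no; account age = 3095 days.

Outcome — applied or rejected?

Rejected

Atomic conditions:
  email verified: yes → true
  order placed on a weekend: yes → true
  ship-to country ∈ {AU, CA, UK}: UK is in the set → true
  loyalty tier = none: platinum == none is false
  prior uses of this code ≥ 4: 2 ≥ 4 is false
  item count < 17: 26 < 17 is false
  NOT first-time customer: no → true
  order subtotal > 57.57 USD: 471.41 > 57.57 is true
  order subtotal > 263.3 USD: 471.41 > 263.3 is true
  contains a gift card: no → false
  primary category = grocery: books == grocery is false
  account age > 1792 days: 3095 > 1792 is true
  placed via mobile app: no → false
Combine:
[1.1.1] exactly-one(true, true) = false
[1.1.2.1.1] true OR false = true
[1.1.2.1.2] false OR false = false
[1.1.2.1] true → false = false
[1.1.2] NOT false = true
[1.1] false OR true = true
[1.2.1.1] true AND true = true
[1.2.1] NOT true = false
[1.2.2.1] true OR false = true
[1.2.2] NOT true = false
[1.2.3] false AND true AND false = false
[1.2] false OR false OR false = false
[1] exactly-one(true, false) = true
[root] NOT true = false
Overall: false → rejected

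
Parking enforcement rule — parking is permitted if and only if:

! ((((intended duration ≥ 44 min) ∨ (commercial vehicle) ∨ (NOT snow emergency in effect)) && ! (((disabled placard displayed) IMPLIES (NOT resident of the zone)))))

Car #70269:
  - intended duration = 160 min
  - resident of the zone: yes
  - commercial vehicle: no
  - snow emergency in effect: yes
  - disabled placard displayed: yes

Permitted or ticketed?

Atomic conditions:
  intended duration ≥ 44 min: 160 ≥ 44 is true
  commercial vehicle: no → false
  NOT snow emergency in effect: yes → false
  disabled placard displayed: yes → true
  NOT resident of the zone: yes → false
Combine:
[1.1] true OR false OR false = true
[1.2.1] true → false = false
[1.2] NOT false = true
[1] true AND true = true
[root] NOT true = false
Overall: false → ticketed

Ticketed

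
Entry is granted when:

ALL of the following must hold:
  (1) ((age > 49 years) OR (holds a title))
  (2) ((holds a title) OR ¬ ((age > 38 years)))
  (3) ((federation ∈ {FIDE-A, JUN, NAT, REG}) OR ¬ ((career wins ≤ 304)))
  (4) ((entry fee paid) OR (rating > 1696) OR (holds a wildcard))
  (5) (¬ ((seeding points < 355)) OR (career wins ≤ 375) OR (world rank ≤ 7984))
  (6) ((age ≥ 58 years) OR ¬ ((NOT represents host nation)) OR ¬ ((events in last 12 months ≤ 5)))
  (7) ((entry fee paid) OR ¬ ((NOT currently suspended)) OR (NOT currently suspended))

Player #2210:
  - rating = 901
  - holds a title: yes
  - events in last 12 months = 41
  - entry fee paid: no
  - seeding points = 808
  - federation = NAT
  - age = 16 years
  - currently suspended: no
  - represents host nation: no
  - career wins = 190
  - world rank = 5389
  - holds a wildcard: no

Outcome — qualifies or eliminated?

Atomic conditions:
  age > 49 years: 16 > 49 is false
  holds a title: yes → true
  age > 38 years: 16 > 38 is false
  federation ∈ {FIDE-A, JUN, NAT, REG}: NAT is in the set → true
  career wins ≤ 304: 190 ≤ 304 is true
  entry fee paid: no → false
  rating > 1696: 901 > 1696 is false
  holds a wildcard: no → false
  seeding points < 355: 808 < 355 is false
  career wins ≤ 375: 190 ≤ 375 is true
  world rank ≤ 7984: 5389 ≤ 7984 is true
  age ≥ 58 years: 16 ≥ 58 is false
  NOT represents host nation: no → true
  events in last 12 months ≤ 5: 41 ≤ 5 is false
  NOT currently suspended: no → true
Combine:
[1] false OR true = true
[2.2] NOT false = true
[2] true OR true = true
[3.2] NOT true = false
[3] true OR false = true
[4] false OR false OR false = false
[5.1] NOT false = true
[5] true OR true OR true = true
[6.2] NOT true = false
[6.3] NOT false = true
[6] false OR false OR true = true
[7.2] NOT true = false
[7] false OR false OR true = true
[root] true AND true AND true AND false AND true AND true AND true = false
Overall: false → eliminated

Eliminated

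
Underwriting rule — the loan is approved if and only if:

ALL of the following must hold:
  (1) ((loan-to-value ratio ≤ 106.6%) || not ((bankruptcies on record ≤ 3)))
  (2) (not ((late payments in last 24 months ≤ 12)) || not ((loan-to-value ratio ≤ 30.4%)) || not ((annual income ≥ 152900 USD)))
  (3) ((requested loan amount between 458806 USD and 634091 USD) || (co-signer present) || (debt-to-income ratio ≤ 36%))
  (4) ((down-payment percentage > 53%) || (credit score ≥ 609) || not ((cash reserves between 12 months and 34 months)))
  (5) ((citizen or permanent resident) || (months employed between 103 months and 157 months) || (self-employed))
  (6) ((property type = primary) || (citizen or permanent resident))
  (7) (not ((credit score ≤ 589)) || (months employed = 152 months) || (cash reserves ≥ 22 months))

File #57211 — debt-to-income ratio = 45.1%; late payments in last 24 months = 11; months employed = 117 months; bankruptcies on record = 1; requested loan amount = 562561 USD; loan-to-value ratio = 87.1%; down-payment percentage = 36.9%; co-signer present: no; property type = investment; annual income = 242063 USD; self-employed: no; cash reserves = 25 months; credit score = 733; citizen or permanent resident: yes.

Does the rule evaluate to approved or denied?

Approved

Atomic conditions:
  loan-to-value ratio ≤ 106.6%: 87.1 ≤ 106.6 is true
  bankruptcies on record ≤ 3: 1 ≤ 3 is true
  late payments in last 24 months ≤ 12: 11 ≤ 12 is true
  loan-to-value ratio ≤ 30.4%: 87.1 ≤ 30.4 is false
  annual income ≥ 152900 USD: 242063 ≥ 152900 is true
  requested loan amount between 458806 USD and 634091 USD: 562561 in [458806, 634091] is true
  co-signer present: no → false
  debt-to-income ratio ≤ 36%: 45.1 ≤ 36 is false
  down-payment percentage > 53%: 36.9 > 53 is false
  credit score ≥ 609: 733 ≥ 609 is true
  cash reserves between 12 months and 34 months: 25 in [12, 34] is true
  citizen or permanent resident: yes → true
  months employed between 103 months and 157 months: 117 in [103, 157] is true
  self-employed: no → false
  property type = primary: investment == primary is false
  credit score ≤ 589: 733 ≤ 589 is false
  months employed = 152 months: 117 == 152 is false
  cash reserves ≥ 22 months: 25 ≥ 22 is true
Combine:
[1.2] NOT true = false
[1] true OR false = true
[2.1] NOT true = false
[2.2] NOT false = true
[2.3] NOT true = false
[2] false OR true OR false = true
[3] true OR false OR false = true
[4.3] NOT true = false
[4] false OR true OR false = true
[5] true OR true OR false = true
[6] false OR true = true
[7.1] NOT false = true
[7] true OR false OR true = true
[root] true AND true AND true AND true AND true AND true AND true = true
Overall: true → approved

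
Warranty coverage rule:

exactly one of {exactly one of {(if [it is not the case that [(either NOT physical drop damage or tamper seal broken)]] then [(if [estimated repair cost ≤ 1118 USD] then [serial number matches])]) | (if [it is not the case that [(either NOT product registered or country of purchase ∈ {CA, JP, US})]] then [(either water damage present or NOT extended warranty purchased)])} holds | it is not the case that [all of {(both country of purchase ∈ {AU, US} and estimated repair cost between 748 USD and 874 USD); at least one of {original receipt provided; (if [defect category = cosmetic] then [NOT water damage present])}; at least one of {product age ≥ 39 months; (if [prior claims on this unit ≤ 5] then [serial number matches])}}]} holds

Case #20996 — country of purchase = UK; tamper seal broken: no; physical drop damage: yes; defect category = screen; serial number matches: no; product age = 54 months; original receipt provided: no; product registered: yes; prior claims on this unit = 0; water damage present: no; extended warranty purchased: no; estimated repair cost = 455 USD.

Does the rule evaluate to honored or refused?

Atomic conditions:
  NOT physical drop damage: yes → false
  tamper seal broken: no → false
  estimated repair cost ≤ 1118 USD: 455 ≤ 1118 is true
  serial number matches: no → false
  NOT product registered: yes → false
  country of purchase ∈ {CA, JP, US}: UK is not in the set → false
  water damage present: no → false
  NOT extended warranty purchased: no → true
  country of purchase ∈ {AU, US}: UK is not in the set → false
  estimated repair cost between 748 USD and 874 USD: 455 in [748, 874] is false
  original receipt provided: no → false
  defect category = cosmetic: screen == cosmetic is false
  NOT water damage present: no → true
  product age ≥ 39 months: 54 ≥ 39 is true
  prior claims on this unit ≤ 5: 0 ≤ 5 is true
Combine:
[1.1.1.1] false OR false = false
[1.1.1] NOT false = true
[1.1.2] true → false = false
[1.1] true → false = false
[1.2.1.1] false OR false = false
[1.2.1] NOT false = true
[1.2.2] false OR true = true
[1.2] true → true = true
[1] exactly-one(false, true) = true
[2.1.1] false AND false = false
[2.1.2.2] false → true (antecedent false ⇒ implication holds) = true
[2.1.2] false OR true = true
[2.1.3.2] true → false = false
[2.1.3] true OR false = true
[2.1] false AND true AND true = false
[2] NOT false = true
[root] exactly-one(true, true) = false
Overall: false → refused

Refused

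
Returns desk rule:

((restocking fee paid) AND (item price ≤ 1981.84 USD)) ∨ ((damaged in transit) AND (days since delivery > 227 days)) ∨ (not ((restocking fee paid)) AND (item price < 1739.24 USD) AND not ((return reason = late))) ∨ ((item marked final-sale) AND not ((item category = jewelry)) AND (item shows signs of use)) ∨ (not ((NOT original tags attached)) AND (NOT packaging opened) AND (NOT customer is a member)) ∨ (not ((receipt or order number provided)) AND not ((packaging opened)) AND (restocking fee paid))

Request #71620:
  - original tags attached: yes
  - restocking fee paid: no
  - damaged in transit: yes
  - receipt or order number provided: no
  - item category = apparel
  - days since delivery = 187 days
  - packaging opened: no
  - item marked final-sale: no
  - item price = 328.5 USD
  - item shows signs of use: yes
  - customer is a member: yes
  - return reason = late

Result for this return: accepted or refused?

Refused

Atomic conditions:
  restocking fee paid: no → false
  item price ≤ 1981.84 USD: 328.5 ≤ 1981.84 is true
  damaged in transit: yes → true
  days since delivery > 227 days: 187 > 227 is false
  item price < 1739.24 USD: 328.5 < 1739.24 is true
  return reason = late: late == late is true
  item marked final-sale: no → false
  item category = jewelry: apparel == jewelry is false
  item shows signs of use: yes → true
  NOT original tags attached: yes → false
  NOT packaging opened: no → true
  NOT customer is a member: yes → false
  receipt or order number provided: no → false
  packaging opened: no → false
Combine:
[1] false AND true = false
[2] true AND false = false
[3.1] NOT false = true
[3.3] NOT true = false
[3] true AND true AND false = false
[4.2] NOT false = true
[4] false AND true AND true = false
[5.1] NOT false = true
[5] true AND true AND false = false
[6.1] NOT false = true
[6.2] NOT false = true
[6] true AND true AND false = false
[root] false OR false OR false OR false OR false OR false = false
Overall: false → refused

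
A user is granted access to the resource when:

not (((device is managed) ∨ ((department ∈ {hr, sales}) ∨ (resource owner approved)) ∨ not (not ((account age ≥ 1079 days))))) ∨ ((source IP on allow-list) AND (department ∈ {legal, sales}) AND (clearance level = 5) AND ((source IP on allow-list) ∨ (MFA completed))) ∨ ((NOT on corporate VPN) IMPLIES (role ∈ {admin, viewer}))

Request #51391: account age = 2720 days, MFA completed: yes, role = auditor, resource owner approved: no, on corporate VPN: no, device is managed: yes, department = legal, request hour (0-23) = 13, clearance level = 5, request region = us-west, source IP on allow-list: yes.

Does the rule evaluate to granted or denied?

Atomic conditions:
  device is managed: yes → true
  department ∈ {hr, sales}: legal is not in the set → false
  resource owner approved: no → false
  account age ≥ 1079 days: 2720 ≥ 1079 is true
  source IP on allow-list: yes → true
  department ∈ {legal, sales}: legal is in the set → true
  clearance level = 5: 5 == 5 is true
  MFA completed: yes → true
  NOT on corporate VPN: no → true
  role ∈ {admin, viewer}: auditor is not in the set → false
Combine:
[1.1.2] false OR false = false
[1.1.3.1] NOT true = false
[1.1.3] NOT false = true
[1.1] true OR false OR true = true
[1] NOT true = false
[2.4] true OR true = true
[2] true AND true AND true AND true = true
[3] true → false = false
[root] false OR true OR false = true
Overall: true → granted

Granted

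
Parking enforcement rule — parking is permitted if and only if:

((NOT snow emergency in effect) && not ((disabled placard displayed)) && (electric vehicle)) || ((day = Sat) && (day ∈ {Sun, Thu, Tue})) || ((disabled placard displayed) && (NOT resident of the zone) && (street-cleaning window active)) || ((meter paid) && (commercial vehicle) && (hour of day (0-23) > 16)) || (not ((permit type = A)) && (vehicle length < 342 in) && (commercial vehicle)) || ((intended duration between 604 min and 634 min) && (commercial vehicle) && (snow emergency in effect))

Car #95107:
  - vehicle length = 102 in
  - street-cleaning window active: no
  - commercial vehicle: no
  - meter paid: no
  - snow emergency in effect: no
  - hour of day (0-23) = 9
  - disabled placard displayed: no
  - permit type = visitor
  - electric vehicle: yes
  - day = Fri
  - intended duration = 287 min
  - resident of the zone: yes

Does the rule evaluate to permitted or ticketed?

Permitted

Atomic conditions:
  NOT snow emergency in effect: no → true
  disabled placard displayed: no → false
  electric vehicle: yes → true
  day = Sat: Fri == Sat is false
  day ∈ {Sun, Thu, Tue}: Fri is not in the set → false
  NOT resident of the zone: yes → false
  street-cleaning window active: no → false
  meter paid: no → false
  commercial vehicle: no → false
  hour of day (0-23) > 16: 9 > 16 is false
  permit type = A: visitor == A is false
  vehicle length < 342 in: 102 < 342 is true
  intended duration between 604 min and 634 min: 287 in [604, 634] is false
  snow emergency in effect: no → false
Combine:
[1.2] NOT false = true
[1] true AND true AND true = true
[2] false AND false = false
[3] false AND false AND false = false
[4] false AND false AND false = false
[5.1] NOT false = true
[5] true AND true AND false = false
[6] false AND false AND false = false
[root] true OR false OR false OR false OR false OR false = true
Overall: true → permitted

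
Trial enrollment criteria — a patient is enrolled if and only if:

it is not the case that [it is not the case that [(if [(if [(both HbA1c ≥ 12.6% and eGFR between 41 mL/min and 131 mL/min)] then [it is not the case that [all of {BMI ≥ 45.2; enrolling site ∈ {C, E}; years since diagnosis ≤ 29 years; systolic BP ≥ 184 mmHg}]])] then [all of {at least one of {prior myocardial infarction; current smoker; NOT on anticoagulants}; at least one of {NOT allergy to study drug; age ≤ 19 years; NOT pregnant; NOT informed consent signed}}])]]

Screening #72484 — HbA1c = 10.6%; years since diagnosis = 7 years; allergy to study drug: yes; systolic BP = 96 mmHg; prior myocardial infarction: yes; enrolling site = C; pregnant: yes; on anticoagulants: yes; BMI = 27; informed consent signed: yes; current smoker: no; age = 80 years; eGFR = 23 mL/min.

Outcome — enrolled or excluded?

Atomic conditions:
  HbA1c ≥ 12.6%: 10.6 ≥ 12.6 is false
  eGFR between 41 mL/min and 131 mL/min: 23 in [41, 131] is false
  BMI ≥ 45.2: 27 ≥ 45.2 is false
  enrolling site ∈ {C, E}: C is in the set → true
  years since diagnosis ≤ 29 years: 7 ≤ 29 is true
  systolic BP ≥ 184 mmHg: 96 ≥ 184 is false
  prior myocardial infarction: yes → true
  current smoker: no → false
  NOT on anticoagulants: yes → false
  NOT allergy to study drug: yes → false
  age ≤ 19 years: 80 ≤ 19 is false
  NOT pregnant: yes → false
  NOT informed consent signed: yes → false
Combine:
[1.1.1.1] false AND false = false
[1.1.1.2.1] false AND true AND true AND false = false
[1.1.1.2] NOT false = true
[1.1.1] false → true (antecedent false ⇒ implication holds) = true
[1.1.2.1] true OR false OR false = true
[1.1.2.2] false OR false OR false OR false = false
[1.1.2] true AND false = false
[1.1] true → false = false
[1] NOT false = true
[root] NOT true = false
Overall: false → excluded

Excluded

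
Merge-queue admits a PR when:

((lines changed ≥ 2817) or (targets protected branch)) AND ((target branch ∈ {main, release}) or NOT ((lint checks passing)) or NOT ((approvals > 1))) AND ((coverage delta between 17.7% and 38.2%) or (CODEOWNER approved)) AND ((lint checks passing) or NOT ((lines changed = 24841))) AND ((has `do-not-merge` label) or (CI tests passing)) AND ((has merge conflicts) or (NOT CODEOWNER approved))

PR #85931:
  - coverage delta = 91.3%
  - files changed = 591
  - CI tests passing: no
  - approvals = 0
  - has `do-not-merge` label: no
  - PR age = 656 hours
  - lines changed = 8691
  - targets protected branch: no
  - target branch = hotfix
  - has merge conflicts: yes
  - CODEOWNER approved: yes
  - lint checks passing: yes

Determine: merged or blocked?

Atomic conditions:
  lines changed ≥ 2817: 8691 ≥ 2817 is true
  targets protected branch: no → false
  target branch ∈ {main, release}: hotfix is not in the set → false
  lint checks passing: yes → true
  approvals > 1: 0 > 1 is false
  coverage delta between 17.7% and 38.2%: 91.3 in [17.7, 38.2] is false
  CODEOWNER approved: yes → true
  lines changed = 24841: 8691 == 24841 is false
  has `do-not-merge` label: no → false
  CI tests passing: no → false
  has merge conflicts: yes → true
  NOT CODEOWNER approved: yes → false
Combine:
[1] true OR false = true
[2.2] NOT true = false
[2.3] NOT false = true
[2] false OR false OR true = true
[3] false OR true = true
[4.2] NOT false = true
[4] true OR true = true
[5] false OR false = false
[6] true OR false = true
[root] true AND true AND true AND true AND false AND true = false
Overall: false → blocked

Blocked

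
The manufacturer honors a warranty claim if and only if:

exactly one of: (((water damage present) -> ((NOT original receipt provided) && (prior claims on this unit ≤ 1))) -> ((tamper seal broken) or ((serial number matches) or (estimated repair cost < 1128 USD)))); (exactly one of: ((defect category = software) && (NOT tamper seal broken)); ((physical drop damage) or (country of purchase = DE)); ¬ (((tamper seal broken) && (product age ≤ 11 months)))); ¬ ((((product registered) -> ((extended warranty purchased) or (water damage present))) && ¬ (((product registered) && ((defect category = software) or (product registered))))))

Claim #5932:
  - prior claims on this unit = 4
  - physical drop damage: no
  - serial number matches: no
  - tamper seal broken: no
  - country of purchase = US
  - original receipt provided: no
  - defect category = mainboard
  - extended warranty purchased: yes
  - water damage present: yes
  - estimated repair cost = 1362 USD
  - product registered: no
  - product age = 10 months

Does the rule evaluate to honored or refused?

Atomic conditions:
  water damage present: yes → true
  NOT original receipt provided: no → true
  prior claims on this unit ≤ 1: 4 ≤ 1 is false
  tamper seal broken: no → false
  serial number matches: no → false
  estimated repair cost < 1128 USD: 1362 < 1128 is false
  defect category = software: mainboard == software is false
  NOT tamper seal broken: no → true
  physical drop damage: no → false
  country of purchase = DE: US == DE is false
  product age ≤ 11 months: 10 ≤ 11 is true
  product registered: no → false
  extended warranty purchased: yes → true
Combine:
[1.1.2] true AND false = false
[1.1] true → false = false
[1.2.2] false OR false = false
[1.2] false OR false = false
[1] false → false (antecedent false ⇒ implication holds) = true
[2.1] false AND true = false
[2.2] false OR false = false
[2.3.1] false AND true = false
[2.3] NOT false = true
[2] exactly-one(false, false, true) = true
[3.1.1.2] true OR true = true
[3.1.1] false → true (antecedent false ⇒ implication holds) = true
[3.1.2.1.2] false OR false = false
[3.1.2.1] false AND false = false
[3.1.2] NOT false = true
[3.1] true AND true = true
[3] NOT true = false
[root] exactly-one(true, true, false) = false
Overall: false → refused

Refused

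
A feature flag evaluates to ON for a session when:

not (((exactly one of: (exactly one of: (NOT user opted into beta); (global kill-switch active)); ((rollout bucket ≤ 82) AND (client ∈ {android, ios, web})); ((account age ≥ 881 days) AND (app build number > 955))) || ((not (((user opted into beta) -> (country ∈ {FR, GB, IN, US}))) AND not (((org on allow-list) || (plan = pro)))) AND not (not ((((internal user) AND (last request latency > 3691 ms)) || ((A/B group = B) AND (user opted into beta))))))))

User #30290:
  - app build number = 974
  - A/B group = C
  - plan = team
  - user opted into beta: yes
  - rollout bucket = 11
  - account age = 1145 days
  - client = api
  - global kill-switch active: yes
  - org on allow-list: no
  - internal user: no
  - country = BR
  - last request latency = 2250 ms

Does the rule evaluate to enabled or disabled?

Enabled

Atomic conditions:
  NOT user opted into beta: yes → false
  global kill-switch active: yes → true
  rollout bucket ≤ 82: 11 ≤ 82 is true
  client ∈ {android, ios, web}: api is not in the set → false
  account age ≥ 881 days: 1145 ≥ 881 is true
  app build number > 955: 974 > 955 is true
  user opted into beta: yes → true
  country ∈ {FR, GB, IN, US}: BR is not in the set → false
  org on allow-list: no → false
  plan = pro: team == pro is false
  internal user: no → false
  last request latency > 3691 ms: 2250 > 3691 is false
  A/B group = B: C == B is false
Combine:
[1.1.1] exactly-one(false, true) = true
[1.1.2] true AND false = false
[1.1.3] true AND true = true
[1.1] exactly-one(true, false, true) = false
[1.2.1.1.1] true → false = false
[1.2.1.1] NOT false = true
[1.2.1.2.1] false OR false = false
[1.2.1.2] NOT false = true
[1.2.1] true AND true = true
[1.2.2.1.1.1] false AND false = false
[1.2.2.1.1.2] false AND true = false
[1.2.2.1.1] false OR false = false
[1.2.2.1] NOT false = true
[1.2.2] NOT true = false
[1.2] true AND false = false
[1] false OR false = false
[root] NOT false = true
Overall: true → enabled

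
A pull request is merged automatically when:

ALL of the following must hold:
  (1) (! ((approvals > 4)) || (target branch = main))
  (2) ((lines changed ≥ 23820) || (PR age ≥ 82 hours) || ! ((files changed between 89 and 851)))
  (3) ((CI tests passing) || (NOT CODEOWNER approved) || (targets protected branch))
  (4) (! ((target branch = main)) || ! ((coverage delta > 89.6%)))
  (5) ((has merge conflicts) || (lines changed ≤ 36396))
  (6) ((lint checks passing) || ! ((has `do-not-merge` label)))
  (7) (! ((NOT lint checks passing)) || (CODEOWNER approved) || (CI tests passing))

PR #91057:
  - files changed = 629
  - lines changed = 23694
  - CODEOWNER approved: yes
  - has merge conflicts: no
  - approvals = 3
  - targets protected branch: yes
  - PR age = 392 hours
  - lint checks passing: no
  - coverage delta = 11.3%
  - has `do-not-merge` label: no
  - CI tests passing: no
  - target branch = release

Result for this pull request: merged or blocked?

Merged

Atomic conditions:
  approvals > 4: 3 > 4 is false
  target branch = main: release == main is false
  lines changed ≥ 23820: 23694 ≥ 23820 is false
  PR age ≥ 82 hours: 392 ≥ 82 is true
  files changed between 89 and 851: 629 in [89, 851] is true
  CI tests passing: no → false
  NOT CODEOWNER approved: yes → false
  targets protected branch: yes → true
  coverage delta > 89.6%: 11.3 > 89.6 is false
  has merge conflicts: no → false
  lines changed ≤ 36396: 23694 ≤ 36396 is true
  lint checks passing: no → false
  has `do-not-merge` label: no → false
  NOT lint checks passing: no → true
  CODEOWNER approved: yes → true
Combine:
[1.1] NOT false = true
[1] true OR false = true
[2.3] NOT true = false
[2] false OR true OR false = true
[3] false OR false OR true = true
[4.1] NOT false = true
[4.2] NOT false = true
[4] true OR true = true
[5] false OR true = true
[6.2] NOT false = true
[6] false OR true = true
[7.1] NOT true = false
[7] false OR true OR false = true
[root] true AND true AND true AND true AND true AND true AND true = true
Overall: true → merged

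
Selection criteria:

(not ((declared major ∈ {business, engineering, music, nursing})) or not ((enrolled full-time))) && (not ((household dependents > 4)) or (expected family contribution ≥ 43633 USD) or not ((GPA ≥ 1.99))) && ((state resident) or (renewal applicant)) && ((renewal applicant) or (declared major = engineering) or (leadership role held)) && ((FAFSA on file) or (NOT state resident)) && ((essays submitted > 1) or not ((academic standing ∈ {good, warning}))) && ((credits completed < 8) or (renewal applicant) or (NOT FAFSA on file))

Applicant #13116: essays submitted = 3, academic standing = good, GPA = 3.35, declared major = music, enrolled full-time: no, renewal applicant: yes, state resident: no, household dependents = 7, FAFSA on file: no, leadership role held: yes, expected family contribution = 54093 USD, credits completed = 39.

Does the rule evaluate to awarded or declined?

Atomic conditions:
  declared major ∈ {business, engineering, music, nursing}: music is in the set → true
  enrolled full-time: no → false
  household dependents > 4: 7 > 4 is true
  expected family contribution ≥ 43633 USD: 54093 ≥ 43633 is true
  GPA ≥ 1.99: 3.35 ≥ 1.99 is true
  state resident: no → false
  renewal applicant: yes → true
  declared major = engineering: music == engineering is false
  leadership role held: yes → true
  FAFSA on file: no → false
  NOT state resident: no → true
  essays submitted > 1: 3 > 1 is true
  academic standing ∈ {good, warning}: good is in the set → true
  credits completed < 8: 39 < 8 is false
  NOT FAFSA on file: no → true
Combine:
[1.1] NOT true = false
[1.2] NOT false = true
[1] false OR true = true
[2.1] NOT true = false
[2.3] NOT true = false
[2] false OR true OR false = true
[3] false OR true = true
[4] true OR false OR true = true
[5] false OR true = true
[6.2] NOT true = false
[6] true OR false = true
[7] false OR true OR true = true
[root] true AND true AND true AND true AND true AND true AND true = true
Overall: true → awarded

Awarded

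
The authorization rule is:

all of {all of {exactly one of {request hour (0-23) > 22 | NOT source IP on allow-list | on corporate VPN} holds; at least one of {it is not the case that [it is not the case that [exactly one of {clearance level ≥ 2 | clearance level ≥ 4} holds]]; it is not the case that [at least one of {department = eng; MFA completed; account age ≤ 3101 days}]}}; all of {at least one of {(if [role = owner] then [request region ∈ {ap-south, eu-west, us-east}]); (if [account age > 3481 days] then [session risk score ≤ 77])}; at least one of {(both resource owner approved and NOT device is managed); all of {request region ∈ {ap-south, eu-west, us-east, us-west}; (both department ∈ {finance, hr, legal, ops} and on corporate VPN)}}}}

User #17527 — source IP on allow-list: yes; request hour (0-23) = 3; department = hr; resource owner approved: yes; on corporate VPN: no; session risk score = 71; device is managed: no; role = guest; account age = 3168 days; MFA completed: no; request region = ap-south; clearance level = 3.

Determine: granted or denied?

Denied

Atomic conditions:
  request hour (0-23) > 22: 3 > 22 is false
  NOT source IP on allow-list: yes → false
  on corporate VPN: no → false
  clearance level ≥ 2: 3 ≥ 2 is true
  clearance level ≥ 4: 3 ≥ 4 is false
  department = eng: hr == eng is false
  MFA completed: no → false
  account age ≤ 3101 days: 3168 ≤ 3101 is false
  role = owner: guest == owner is false
  request region ∈ {ap-south, eu-west, us-east}: ap-south is in the set → true
  account age > 3481 days: 3168 > 3481 is false
  session risk score ≤ 77: 71 ≤ 77 is true
  resource owner approved: yes → true
  NOT device is managed: no → true
  request region ∈ {ap-south, eu-west, us-east, us-west}: ap-south is in the set → true
  department ∈ {finance, hr, legal, ops}: hr is in the set → true
Combine:
[1.1] exactly-one(false, false, false) = false
[1.2.1.1.1] exactly-one(true, false) = true
[1.2.1.1] NOT true = false
[1.2.1] NOT false = true
[1.2.2.1] false OR false OR false = false
[1.2.2] NOT false = true
[1.2] true OR true = true
[1] false AND true = false
[2.1.1] false → true (antecedent false ⇒ implication holds) = true
[2.1.2] false → true (antecedent false ⇒ implication holds) = true
[2.1] true OR true = true
[2.2.1] true AND true = true
[2.2.2.2] true AND false = false
[2.2.2] true AND false = false
[2.2] true OR false = true
[2] true AND true = true
[root] false AND true = false
Overall: false → denied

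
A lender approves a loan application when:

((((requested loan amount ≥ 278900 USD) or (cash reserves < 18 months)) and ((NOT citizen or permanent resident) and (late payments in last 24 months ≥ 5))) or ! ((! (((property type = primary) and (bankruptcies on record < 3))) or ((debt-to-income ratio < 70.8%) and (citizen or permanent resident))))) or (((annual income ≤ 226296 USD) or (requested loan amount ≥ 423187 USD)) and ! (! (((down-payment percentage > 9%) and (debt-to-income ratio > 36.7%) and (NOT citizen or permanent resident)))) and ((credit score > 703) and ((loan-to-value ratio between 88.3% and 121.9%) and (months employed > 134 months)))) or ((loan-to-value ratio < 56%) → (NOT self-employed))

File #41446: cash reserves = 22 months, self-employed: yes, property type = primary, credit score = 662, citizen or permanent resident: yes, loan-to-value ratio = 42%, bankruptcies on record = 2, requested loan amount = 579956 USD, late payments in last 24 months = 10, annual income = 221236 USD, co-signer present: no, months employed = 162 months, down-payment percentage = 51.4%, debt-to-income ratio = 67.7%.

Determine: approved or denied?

Atomic conditions:
  requested loan amount ≥ 278900 USD: 579956 ≥ 278900 is true
  cash reserves < 18 months: 22 < 18 is false
  NOT citizen or permanent resident: yes → false
  late payments in last 24 months ≥ 5: 10 ≥ 5 is true
  property type = primary: primary == primary is true
  bankruptcies on record < 3: 2 < 3 is true
  debt-to-income ratio < 70.8%: 67.7 < 70.8 is true
  citizen or permanent resident: yes → true
  annual income ≤ 226296 USD: 221236 ≤ 226296 is true
  requested loan amount ≥ 423187 USD: 579956 ≥ 423187 is true
  down-payment percentage > 9%: 51.4 > 9 is true
  debt-to-income ratio > 36.7%: 67.7 > 36.7 is true
  credit score > 703: 662 > 703 is false
  loan-to-value ratio between 88.3% and 121.9%: 42 in [88.3, 121.9] is false
  months employed > 134 months: 162 > 134 is true
  loan-to-value ratio < 56%: 42 < 56 is true
  NOT self-employed: yes → false
Combine:
[1.1.1] true OR false = true
[1.1.2] false AND true = false
[1.1] true AND false = false
[1.2.1.1.1] true AND true = true
[1.2.1.1] NOT true = false
[1.2.1.2] true AND true = true
[1.2.1] false OR true = true
[1.2] NOT true = false
[1] false OR false = false
[2.1] true OR true = true
[2.2.1.1] true AND true AND false = false
[2.2.1] NOT false = true
[2.2] NOT true = false
[2.3.2] false AND true = false
[2.3] false AND false = false
[2] true AND false AND false = false
[3] true → false = false
[root] false OR false OR false = false
Overall: false → denied

Denied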